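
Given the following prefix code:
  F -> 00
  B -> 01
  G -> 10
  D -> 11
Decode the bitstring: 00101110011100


Decoding step by step:
Bits 00 -> F
Bits 10 -> G
Bits 11 -> D
Bits 10 -> G
Bits 01 -> B
Bits 11 -> D
Bits 00 -> F


Decoded message: FGDGBDF


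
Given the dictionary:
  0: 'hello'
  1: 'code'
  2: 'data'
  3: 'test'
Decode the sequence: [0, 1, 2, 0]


Look up each index in the dictionary:
  0 -> 'hello'
  1 -> 'code'
  2 -> 'data'
  0 -> 'hello'

Decoded: "hello code data hello"


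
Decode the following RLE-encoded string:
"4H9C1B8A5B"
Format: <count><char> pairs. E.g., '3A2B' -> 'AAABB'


Expanding each <count><char> pair:
  4H -> 'HHHH'
  9C -> 'CCCCCCCCC'
  1B -> 'B'
  8A -> 'AAAAAAAA'
  5B -> 'BBBBB'

Decoded = HHHHCCCCCCCCCBAAAAAAAABBBBB


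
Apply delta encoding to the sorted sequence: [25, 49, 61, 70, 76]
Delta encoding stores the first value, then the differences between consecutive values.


First value: 25
Deltas:
  49 - 25 = 24
  61 - 49 = 12
  70 - 61 = 9
  76 - 70 = 6


Delta encoded: [25, 24, 12, 9, 6]


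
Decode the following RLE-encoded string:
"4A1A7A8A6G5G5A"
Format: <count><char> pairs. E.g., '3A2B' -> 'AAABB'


Expanding each <count><char> pair:
  4A -> 'AAAA'
  1A -> 'A'
  7A -> 'AAAAAAA'
  8A -> 'AAAAAAAA'
  6G -> 'GGGGGG'
  5G -> 'GGGGG'
  5A -> 'AAAAA'

Decoded = AAAAAAAAAAAAAAAAAAAAGGGGGGGGGGGAAAAA


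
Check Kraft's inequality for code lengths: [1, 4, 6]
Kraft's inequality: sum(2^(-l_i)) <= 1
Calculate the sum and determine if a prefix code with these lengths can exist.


Sum = 2^(-1) + 2^(-4) + 2^(-6)
    = 0.5 + 0.0625 + 0.015625
    = 37/64 = 0.578125
Since 0.578125 <= 1, Kraft's inequality IS satisfied.
A prefix code with these lengths CAN exist.

Kraft sum = 0.578125. Satisfied.


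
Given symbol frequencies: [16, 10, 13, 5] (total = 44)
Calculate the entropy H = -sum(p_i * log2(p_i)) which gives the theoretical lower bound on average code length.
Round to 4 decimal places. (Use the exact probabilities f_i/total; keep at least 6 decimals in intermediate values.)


Per-symbol terms -p_i * log2(p_i) with p_i = f_i/44:
  p = 16/44 = 0.363636: log2(p) = -1.459432, -p*log2(p) = 0.530702
  p = 10/44 = 0.227273: log2(p) = -2.137504, -p*log2(p) = 0.485796
  p = 13/44 = 0.295455: log2(p) = -1.758992, -p*log2(p) = 0.519702
  p = 5/44 = 0.113636: log2(p) = -3.137504, -p*log2(p) = 0.356534
H = 0.530702 + 0.485796 + 0.519702 + 0.356534 = 1.892734

H = 1.8927 bits/symbol


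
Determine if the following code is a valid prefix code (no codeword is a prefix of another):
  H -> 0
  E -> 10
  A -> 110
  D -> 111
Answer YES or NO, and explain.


Checking each pair (does one codeword prefix another?):
  H='0' vs E='10': no prefix
  H='0' vs A='110': no prefix
  H='0' vs D='111': no prefix
  E='10' vs H='0': no prefix
  E='10' vs A='110': no prefix
  E='10' vs D='111': no prefix
  A='110' vs H='0': no prefix
  A='110' vs E='10': no prefix
  A='110' vs D='111': no prefix
  D='111' vs H='0': no prefix
  D='111' vs E='10': no prefix
  D='111' vs A='110': no prefix
No violation found over all pairs.

YES -- this is a valid prefix code. No codeword is a prefix of any other codeword.


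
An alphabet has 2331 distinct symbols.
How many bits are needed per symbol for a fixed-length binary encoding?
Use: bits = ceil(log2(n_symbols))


log2(2331) = 11.1867
Bracket: 2^11 = 2048 < 2331 <= 2^12 = 4096
So ceil(log2(2331)) = 12

bits = ceil(log2(2331)) = ceil(11.1867) = 12 bits


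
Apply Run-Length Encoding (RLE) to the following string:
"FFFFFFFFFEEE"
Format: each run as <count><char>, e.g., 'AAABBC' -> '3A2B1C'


Scanning runs left to right:
  i=0: run of 'F' x 9 -> '9F'
  i=9: run of 'E' x 3 -> '3E'

RLE = 9F3E


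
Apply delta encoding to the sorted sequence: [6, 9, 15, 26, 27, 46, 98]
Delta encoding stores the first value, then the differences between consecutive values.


First value: 6
Deltas:
  9 - 6 = 3
  15 - 9 = 6
  26 - 15 = 11
  27 - 26 = 1
  46 - 27 = 19
  98 - 46 = 52


Delta encoded: [6, 3, 6, 11, 1, 19, 52]


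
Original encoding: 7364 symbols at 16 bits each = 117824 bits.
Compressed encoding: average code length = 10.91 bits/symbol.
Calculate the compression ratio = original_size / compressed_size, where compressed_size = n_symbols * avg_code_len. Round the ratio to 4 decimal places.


original_size = n_symbols * orig_bits = 7364 * 16 = 117824 bits
compressed_size = n_symbols * avg_code_len = 7364 * 10.91 = 80341.24 bits
ratio = original_size / compressed_size = 117824 / 80341.24 = 1.4665

Compression ratio = 1.4665


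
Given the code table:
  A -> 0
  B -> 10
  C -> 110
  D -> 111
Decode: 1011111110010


Decoding:
10 -> B
111 -> D
111 -> D
10 -> B
0 -> A
10 -> B


Result: BDDBAB


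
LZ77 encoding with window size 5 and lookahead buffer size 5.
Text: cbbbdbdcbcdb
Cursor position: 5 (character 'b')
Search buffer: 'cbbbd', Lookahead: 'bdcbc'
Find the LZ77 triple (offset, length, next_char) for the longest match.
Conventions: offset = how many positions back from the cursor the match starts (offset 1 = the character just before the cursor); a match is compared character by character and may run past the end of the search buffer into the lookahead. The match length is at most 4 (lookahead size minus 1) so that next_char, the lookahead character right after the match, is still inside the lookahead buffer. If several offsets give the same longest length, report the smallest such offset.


Try each offset into the search buffer:
  offset=1 (pos 4, char 'd'): match length 0
  offset=2 (pos 3, char 'b'): match length 2
  offset=3 (pos 2, char 'b'): match length 1
  offset=4 (pos 1, char 'b'): match length 1
  offset=5 (pos 0, char 'c'): match length 0
Longest match has length 2 at offset 2.
next_char = character at position 5 + 2 = 7 -> 'c'

Best match: offset=2, length=2 (matching 'bd' starting at position 3)
LZ77 triple: (2, 2, 'c')


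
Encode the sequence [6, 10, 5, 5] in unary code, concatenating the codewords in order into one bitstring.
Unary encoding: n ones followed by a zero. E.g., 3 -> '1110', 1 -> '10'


Encode each number as n ones followed by a terminating 0:
  6 -> 1111110 (7 bits)
  10 -> 11111111110 (11 bits)
  5 -> 111110 (6 bits)
  5 -> 111110 (6 bits)
Total length = 7 + 11 + 6 + 6 = 30 bits.

Unary([6, 10, 5, 5]) = 111111011111111110111110111110 (30 bits)


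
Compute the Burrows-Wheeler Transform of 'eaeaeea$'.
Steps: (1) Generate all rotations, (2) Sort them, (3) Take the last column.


Rotations (sorted):
  0: $eaeaeea -> last char: a
  1: a$eaeaee -> last char: e
  2: aeaeea$e -> last char: e
  3: aeea$eae -> last char: e
  4: ea$eaeae -> last char: e
  5: eaeaeea$ -> last char: $
  6: eaeea$ea -> last char: a
  7: eea$eaea -> last char: a


BWT = aeeee$aa


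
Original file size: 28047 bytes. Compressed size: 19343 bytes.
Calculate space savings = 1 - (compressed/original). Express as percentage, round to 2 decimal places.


ratio = compressed/original = 19343/28047 = 0.689664
savings = 1 - ratio = 1 - 0.689664 = 0.310336
as a percentage: 0.310336 * 100 = 31.03%

Space savings = 1 - 19343/28047 = 31.03%


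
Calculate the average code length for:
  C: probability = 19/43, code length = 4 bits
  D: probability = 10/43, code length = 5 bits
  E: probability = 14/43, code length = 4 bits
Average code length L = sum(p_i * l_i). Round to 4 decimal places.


Weighted contributions p_i * l_i:
  C: (19/43) * 4 = 76/43
  D: (10/43) * 5 = 50/43
  E: (14/43) * 4 = 56/43
Sum = (76 + 50 + 56)/43 = 182/43

L = 182/43 = 4.2326 bits/symbol


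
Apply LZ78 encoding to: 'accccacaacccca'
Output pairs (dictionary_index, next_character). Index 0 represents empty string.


LZ78 encoding steps:
Dictionary: {0: ''}
Step 1: w='' (idx 0), next='a' -> output (0, 'a'), add 'a' as idx 1
Step 2: w='' (idx 0), next='c' -> output (0, 'c'), add 'c' as idx 2
Step 3: w='c' (idx 2), next='c' -> output (2, 'c'), add 'cc' as idx 3
Step 4: w='c' (idx 2), next='a' -> output (2, 'a'), add 'ca' as idx 4
Step 5: w='ca' (idx 4), next='a' -> output (4, 'a'), add 'caa' as idx 5
Step 6: w='cc' (idx 3), next='c' -> output (3, 'c'), add 'ccc' as idx 6
Step 7: w='ca' (idx 4), end of input -> output (4, '')


Encoded: [(0, 'a'), (0, 'c'), (2, 'c'), (2, 'a'), (4, 'a'), (3, 'c'), (4, '')]


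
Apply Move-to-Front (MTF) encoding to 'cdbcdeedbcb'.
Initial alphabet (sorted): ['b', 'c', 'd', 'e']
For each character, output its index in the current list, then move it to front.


MTF encoding:
'c': index 1 in ['b', 'c', 'd', 'e'] -> ['c', 'b', 'd', 'e']
'd': index 2 in ['c', 'b', 'd', 'e'] -> ['d', 'c', 'b', 'e']
'b': index 2 in ['d', 'c', 'b', 'e'] -> ['b', 'd', 'c', 'e']
'c': index 2 in ['b', 'd', 'c', 'e'] -> ['c', 'b', 'd', 'e']
'd': index 2 in ['c', 'b', 'd', 'e'] -> ['d', 'c', 'b', 'e']
'e': index 3 in ['d', 'c', 'b', 'e'] -> ['e', 'd', 'c', 'b']
'e': index 0 in ['e', 'd', 'c', 'b'] -> ['e', 'd', 'c', 'b']
'd': index 1 in ['e', 'd', 'c', 'b'] -> ['d', 'e', 'c', 'b']
'b': index 3 in ['d', 'e', 'c', 'b'] -> ['b', 'd', 'e', 'c']
'c': index 3 in ['b', 'd', 'e', 'c'] -> ['c', 'b', 'd', 'e']
'b': index 1 in ['c', 'b', 'd', 'e'] -> ['b', 'c', 'd', 'e']


Output: [1, 2, 2, 2, 2, 3, 0, 1, 3, 3, 1]


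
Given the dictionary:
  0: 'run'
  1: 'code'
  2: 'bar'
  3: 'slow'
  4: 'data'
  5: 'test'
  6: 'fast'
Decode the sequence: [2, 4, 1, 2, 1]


Look up each index in the dictionary:
  2 -> 'bar'
  4 -> 'data'
  1 -> 'code'
  2 -> 'bar'
  1 -> 'code'

Decoded: "bar data code bar code"


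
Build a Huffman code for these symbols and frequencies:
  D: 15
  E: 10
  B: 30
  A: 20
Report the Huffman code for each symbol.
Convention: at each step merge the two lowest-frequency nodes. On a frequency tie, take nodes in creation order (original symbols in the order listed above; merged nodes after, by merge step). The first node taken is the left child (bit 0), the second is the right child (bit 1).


Huffman tree construction:
Step 1: Merge E(10) + D(15) = 25
Step 2: Merge A(20) + (E+D)(25) = 45
Step 3: Merge B(30) + (A+(E+D))(45) = 75
Read each symbol's code off the tree from the root (left child = 0, right child = 1).

Codes:
  D: 111 (length 3)
  E: 110 (length 3)
  B: 0 (length 1)
  A: 10 (length 2)
Average code length: 145/75 = 1.9333 bits/symbol


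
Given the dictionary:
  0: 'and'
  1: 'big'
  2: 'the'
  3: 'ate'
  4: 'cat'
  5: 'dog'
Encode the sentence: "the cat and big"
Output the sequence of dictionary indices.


Look up each word in the dictionary:
  'the' -> 2
  'cat' -> 4
  'and' -> 0
  'big' -> 1

Encoded: [2, 4, 0, 1]


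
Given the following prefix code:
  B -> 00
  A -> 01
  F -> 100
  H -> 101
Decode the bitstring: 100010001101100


Decoding step by step:
Bits 100 -> F
Bits 01 -> A
Bits 00 -> B
Bits 01 -> A
Bits 101 -> H
Bits 100 -> F


Decoded message: FABAHF


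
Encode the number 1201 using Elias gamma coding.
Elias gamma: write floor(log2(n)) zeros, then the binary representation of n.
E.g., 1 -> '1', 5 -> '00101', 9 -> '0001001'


num_bits = floor(log2(1201)) + 1 = 11
leading_zeros = num_bits - 1 = 10
binary(1201) = 10010110001

Elias gamma(1201) = '0000000000' + '10010110001' = 000000000010010110001 (21 bits)


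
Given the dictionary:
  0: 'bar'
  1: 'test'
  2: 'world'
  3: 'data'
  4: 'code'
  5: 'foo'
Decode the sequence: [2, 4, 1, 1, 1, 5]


Look up each index in the dictionary:
  2 -> 'world'
  4 -> 'code'
  1 -> 'test'
  1 -> 'test'
  1 -> 'test'
  5 -> 'foo'

Decoded: "world code test test test foo"


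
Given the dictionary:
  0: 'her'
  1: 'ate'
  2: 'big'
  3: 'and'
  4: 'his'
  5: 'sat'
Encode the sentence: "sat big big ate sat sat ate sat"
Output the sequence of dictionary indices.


Look up each word in the dictionary:
  'sat' -> 5
  'big' -> 2
  'big' -> 2
  'ate' -> 1
  'sat' -> 5
  'sat' -> 5
  'ate' -> 1
  'sat' -> 5

Encoded: [5, 2, 2, 1, 5, 5, 1, 5]


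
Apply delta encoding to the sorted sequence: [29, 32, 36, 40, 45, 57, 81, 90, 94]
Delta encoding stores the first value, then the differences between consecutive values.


First value: 29
Deltas:
  32 - 29 = 3
  36 - 32 = 4
  40 - 36 = 4
  45 - 40 = 5
  57 - 45 = 12
  81 - 57 = 24
  90 - 81 = 9
  94 - 90 = 4


Delta encoded: [29, 3, 4, 4, 5, 12, 24, 9, 4]


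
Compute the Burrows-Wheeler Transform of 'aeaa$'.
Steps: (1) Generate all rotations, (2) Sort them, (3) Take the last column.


Rotations (sorted):
  0: $aeaa -> last char: a
  1: a$aea -> last char: a
  2: aa$ae -> last char: e
  3: aeaa$ -> last char: $
  4: eaa$a -> last char: a


BWT = aae$a


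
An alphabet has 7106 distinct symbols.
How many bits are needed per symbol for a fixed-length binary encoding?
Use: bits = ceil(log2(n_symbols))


log2(7106) = 12.7948
Bracket: 2^12 = 4096 < 7106 <= 2^13 = 8192
So ceil(log2(7106)) = 13

bits = ceil(log2(7106)) = ceil(12.7948) = 13 bits


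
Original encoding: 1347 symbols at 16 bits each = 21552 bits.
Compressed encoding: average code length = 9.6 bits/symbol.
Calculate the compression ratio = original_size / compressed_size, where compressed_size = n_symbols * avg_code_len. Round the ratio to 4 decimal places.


original_size = n_symbols * orig_bits = 1347 * 16 = 21552 bits
compressed_size = n_symbols * avg_code_len = 1347 * 9.6 = 12931.2 bits
ratio = original_size / compressed_size = 21552 / 12931.2 = 1.6667

Compression ratio = 1.6667


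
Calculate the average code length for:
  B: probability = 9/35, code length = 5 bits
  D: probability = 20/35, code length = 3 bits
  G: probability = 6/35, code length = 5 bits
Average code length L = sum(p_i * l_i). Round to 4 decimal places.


Weighted contributions p_i * l_i:
  B: (9/35) * 5 = 45/35
  D: (20/35) * 3 = 60/35
  G: (6/35) * 5 = 30/35
Sum = (45 + 60 + 30)/35 = 135/35

L = 135/35 = 3.8571 bits/symbol


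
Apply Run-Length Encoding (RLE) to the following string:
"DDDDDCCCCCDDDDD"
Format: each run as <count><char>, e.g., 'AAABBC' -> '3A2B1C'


Scanning runs left to right:
  i=0: run of 'D' x 5 -> '5D'
  i=5: run of 'C' x 5 -> '5C'
  i=10: run of 'D' x 5 -> '5D'

RLE = 5D5C5D


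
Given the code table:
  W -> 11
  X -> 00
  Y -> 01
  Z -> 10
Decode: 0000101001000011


Decoding:
00 -> X
00 -> X
10 -> Z
10 -> Z
01 -> Y
00 -> X
00 -> X
11 -> W


Result: XXZZYXXW


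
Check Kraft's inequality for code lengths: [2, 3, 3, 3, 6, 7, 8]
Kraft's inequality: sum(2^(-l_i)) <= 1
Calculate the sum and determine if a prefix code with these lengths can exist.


Sum = 2^(-2) + 2^(-3) + 2^(-3) + 2^(-3) + 2^(-6) + 2^(-7) + 2^(-8)
    = 0.25 + 0.125 + 0.125 + 0.125 + 0.015625 + 0.0078125 + 0.00390625
    = 167/256 = 0.65234375
Since 0.65234375 <= 1, Kraft's inequality IS satisfied.
A prefix code with these lengths CAN exist.

Kraft sum = 0.65234375. Satisfied.


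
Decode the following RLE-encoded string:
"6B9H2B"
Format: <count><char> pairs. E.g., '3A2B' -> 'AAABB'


Expanding each <count><char> pair:
  6B -> 'BBBBBB'
  9H -> 'HHHHHHHHH'
  2B -> 'BB'

Decoded = BBBBBBHHHHHHHHHBB


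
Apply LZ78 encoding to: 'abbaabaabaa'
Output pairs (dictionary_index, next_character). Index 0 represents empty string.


LZ78 encoding steps:
Dictionary: {0: ''}
Step 1: w='' (idx 0), next='a' -> output (0, 'a'), add 'a' as idx 1
Step 2: w='' (idx 0), next='b' -> output (0, 'b'), add 'b' as idx 2
Step 3: w='b' (idx 2), next='a' -> output (2, 'a'), add 'ba' as idx 3
Step 4: w='a' (idx 1), next='b' -> output (1, 'b'), add 'ab' as idx 4
Step 5: w='a' (idx 1), next='a' -> output (1, 'a'), add 'aa' as idx 5
Step 6: w='ba' (idx 3), next='a' -> output (3, 'a'), add 'baa' as idx 6


Encoded: [(0, 'a'), (0, 'b'), (2, 'a'), (1, 'b'), (1, 'a'), (3, 'a')]


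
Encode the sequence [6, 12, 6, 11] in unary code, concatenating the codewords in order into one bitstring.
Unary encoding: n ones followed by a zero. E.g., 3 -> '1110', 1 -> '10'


Encode each number as n ones followed by a terminating 0:
  6 -> 1111110 (7 bits)
  12 -> 1111111111110 (13 bits)
  6 -> 1111110 (7 bits)
  11 -> 111111111110 (12 bits)
Total length = 7 + 13 + 7 + 12 = 39 bits.

Unary([6, 12, 6, 11]) = 111111011111111111101111110111111111110 (39 bits)


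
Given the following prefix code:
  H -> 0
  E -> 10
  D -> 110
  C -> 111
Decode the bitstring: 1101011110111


Decoding step by step:
Bits 110 -> D
Bits 10 -> E
Bits 111 -> C
Bits 10 -> E
Bits 111 -> C


Decoded message: DECEC


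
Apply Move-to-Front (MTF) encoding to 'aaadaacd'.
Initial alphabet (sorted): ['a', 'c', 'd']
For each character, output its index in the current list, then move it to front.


MTF encoding:
'a': index 0 in ['a', 'c', 'd'] -> ['a', 'c', 'd']
'a': index 0 in ['a', 'c', 'd'] -> ['a', 'c', 'd']
'a': index 0 in ['a', 'c', 'd'] -> ['a', 'c', 'd']
'd': index 2 in ['a', 'c', 'd'] -> ['d', 'a', 'c']
'a': index 1 in ['d', 'a', 'c'] -> ['a', 'd', 'c']
'a': index 0 in ['a', 'd', 'c'] -> ['a', 'd', 'c']
'c': index 2 in ['a', 'd', 'c'] -> ['c', 'a', 'd']
'd': index 2 in ['c', 'a', 'd'] -> ['d', 'c', 'a']


Output: [0, 0, 0, 2, 1, 0, 2, 2]


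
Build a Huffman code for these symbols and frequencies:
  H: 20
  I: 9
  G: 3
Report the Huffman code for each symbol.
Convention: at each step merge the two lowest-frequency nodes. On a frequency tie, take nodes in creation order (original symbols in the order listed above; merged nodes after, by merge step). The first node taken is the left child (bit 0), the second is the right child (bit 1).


Huffman tree construction:
Step 1: Merge G(3) + I(9) = 12
Step 2: Merge (G+I)(12) + H(20) = 32
Read each symbol's code off the tree from the root (left child = 0, right child = 1).

Codes:
  H: 1 (length 1)
  I: 01 (length 2)
  G: 00 (length 2)
Average code length: 44/32 = 1.3750 bits/symbol


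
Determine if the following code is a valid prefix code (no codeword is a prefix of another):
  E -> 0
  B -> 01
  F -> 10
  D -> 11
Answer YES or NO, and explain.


Checking each pair (does one codeword prefix another?):
  E='0' vs B='01': prefix -- VIOLATION

NO -- this is NOT a valid prefix code. E (0) is a prefix of B (01).


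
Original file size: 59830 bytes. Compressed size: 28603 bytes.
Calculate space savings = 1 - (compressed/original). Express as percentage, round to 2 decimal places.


ratio = compressed/original = 28603/59830 = 0.478071
savings = 1 - ratio = 1 - 0.478071 = 0.521929
as a percentage: 0.521929 * 100 = 52.19%

Space savings = 1 - 28603/59830 = 52.19%


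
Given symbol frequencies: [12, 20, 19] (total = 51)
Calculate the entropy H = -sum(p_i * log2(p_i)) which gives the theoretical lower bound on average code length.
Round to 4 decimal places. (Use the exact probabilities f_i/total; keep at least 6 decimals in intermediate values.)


Per-symbol terms -p_i * log2(p_i) with p_i = f_i/51:
  p = 12/51 = 0.235294: log2(p) = -2.087463, -p*log2(p) = 0.491168
  p = 20/51 = 0.392157: log2(p) = -1.350497, -p*log2(p) = 0.529607
  p = 19/51 = 0.372549: log2(p) = -1.424498, -p*log2(p) = 0.530695
H = 0.491168 + 0.529607 + 0.530695 = 1.551470

H = 1.5515 bits/symbol


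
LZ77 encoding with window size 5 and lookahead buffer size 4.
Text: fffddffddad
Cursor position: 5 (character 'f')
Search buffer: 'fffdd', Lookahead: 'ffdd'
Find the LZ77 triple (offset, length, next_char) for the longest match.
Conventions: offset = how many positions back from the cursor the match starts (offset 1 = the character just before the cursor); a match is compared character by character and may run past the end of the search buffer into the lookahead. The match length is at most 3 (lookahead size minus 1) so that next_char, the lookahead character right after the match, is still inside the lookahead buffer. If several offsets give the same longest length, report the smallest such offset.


Try each offset into the search buffer:
  offset=1 (pos 4, char 'd'): match length 0
  offset=2 (pos 3, char 'd'): match length 0
  offset=3 (pos 2, char 'f'): match length 1
  offset=4 (pos 1, char 'f'): match length 3
  offset=5 (pos 0, char 'f'): match length 2
Longest match has length 3 at offset 4.
next_char = character at position 5 + 3 = 8 -> 'd'

Best match: offset=4, length=3 (matching 'ffd' starting at position 1)
LZ77 triple: (4, 3, 'd')


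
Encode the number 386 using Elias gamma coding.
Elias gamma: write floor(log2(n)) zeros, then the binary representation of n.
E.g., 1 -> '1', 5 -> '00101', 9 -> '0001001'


num_bits = floor(log2(386)) + 1 = 9
leading_zeros = num_bits - 1 = 8
binary(386) = 110000010

Elias gamma(386) = '00000000' + '110000010' = 00000000110000010 (17 bits)


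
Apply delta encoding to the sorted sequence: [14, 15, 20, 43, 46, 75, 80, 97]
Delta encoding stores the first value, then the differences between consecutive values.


First value: 14
Deltas:
  15 - 14 = 1
  20 - 15 = 5
  43 - 20 = 23
  46 - 43 = 3
  75 - 46 = 29
  80 - 75 = 5
  97 - 80 = 17


Delta encoded: [14, 1, 5, 23, 3, 29, 5, 17]


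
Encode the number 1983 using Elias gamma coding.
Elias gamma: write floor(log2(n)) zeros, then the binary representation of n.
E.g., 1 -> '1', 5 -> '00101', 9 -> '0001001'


num_bits = floor(log2(1983)) + 1 = 11
leading_zeros = num_bits - 1 = 10
binary(1983) = 11110111111

Elias gamma(1983) = '0000000000' + '11110111111' = 000000000011110111111 (21 bits)


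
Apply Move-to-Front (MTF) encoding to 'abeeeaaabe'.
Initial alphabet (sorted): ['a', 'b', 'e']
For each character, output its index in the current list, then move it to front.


MTF encoding:
'a': index 0 in ['a', 'b', 'e'] -> ['a', 'b', 'e']
'b': index 1 in ['a', 'b', 'e'] -> ['b', 'a', 'e']
'e': index 2 in ['b', 'a', 'e'] -> ['e', 'b', 'a']
'e': index 0 in ['e', 'b', 'a'] -> ['e', 'b', 'a']
'e': index 0 in ['e', 'b', 'a'] -> ['e', 'b', 'a']
'a': index 2 in ['e', 'b', 'a'] -> ['a', 'e', 'b']
'a': index 0 in ['a', 'e', 'b'] -> ['a', 'e', 'b']
'a': index 0 in ['a', 'e', 'b'] -> ['a', 'e', 'b']
'b': index 2 in ['a', 'e', 'b'] -> ['b', 'a', 'e']
'e': index 2 in ['b', 'a', 'e'] -> ['e', 'b', 'a']


Output: [0, 1, 2, 0, 0, 2, 0, 0, 2, 2]


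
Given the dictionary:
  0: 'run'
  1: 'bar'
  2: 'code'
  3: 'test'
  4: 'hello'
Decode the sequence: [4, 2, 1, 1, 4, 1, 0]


Look up each index in the dictionary:
  4 -> 'hello'
  2 -> 'code'
  1 -> 'bar'
  1 -> 'bar'
  4 -> 'hello'
  1 -> 'bar'
  0 -> 'run'

Decoded: "hello code bar bar hello bar run"


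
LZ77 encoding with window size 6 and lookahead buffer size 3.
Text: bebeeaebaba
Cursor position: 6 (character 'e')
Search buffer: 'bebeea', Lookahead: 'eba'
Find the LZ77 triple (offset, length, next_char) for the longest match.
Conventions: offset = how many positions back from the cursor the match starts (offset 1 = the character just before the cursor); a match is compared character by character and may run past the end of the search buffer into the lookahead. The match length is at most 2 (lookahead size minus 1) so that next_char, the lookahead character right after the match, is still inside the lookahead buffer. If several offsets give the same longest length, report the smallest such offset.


Try each offset into the search buffer:
  offset=1 (pos 5, char 'a'): match length 0
  offset=2 (pos 4, char 'e'): match length 1
  offset=3 (pos 3, char 'e'): match length 1
  offset=4 (pos 2, char 'b'): match length 0
  offset=5 (pos 1, char 'e'): match length 2
  offset=6 (pos 0, char 'b'): match length 0
Longest match has length 2 at offset 5.
next_char = character at position 6 + 2 = 8 -> 'a'

Best match: offset=5, length=2 (matching 'eb' starting at position 1)
LZ77 triple: (5, 2, 'a')


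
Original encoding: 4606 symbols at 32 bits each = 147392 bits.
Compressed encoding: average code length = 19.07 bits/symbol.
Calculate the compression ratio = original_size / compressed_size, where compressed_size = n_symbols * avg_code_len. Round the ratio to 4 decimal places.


original_size = n_symbols * orig_bits = 4606 * 32 = 147392 bits
compressed_size = n_symbols * avg_code_len = 4606 * 19.07 = 87836.42 bits
ratio = original_size / compressed_size = 147392 / 87836.42 = 1.678

Compression ratio = 1.678


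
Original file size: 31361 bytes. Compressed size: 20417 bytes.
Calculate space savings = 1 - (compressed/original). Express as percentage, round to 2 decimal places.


ratio = compressed/original = 20417/31361 = 0.651032
savings = 1 - ratio = 1 - 0.651032 = 0.348968
as a percentage: 0.348968 * 100 = 34.9%

Space savings = 1 - 20417/31361 = 34.9%


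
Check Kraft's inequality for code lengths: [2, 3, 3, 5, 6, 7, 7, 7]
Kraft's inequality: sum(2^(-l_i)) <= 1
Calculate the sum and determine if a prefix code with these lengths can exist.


Sum = 2^(-2) + 2^(-3) + 2^(-3) + 2^(-5) + 2^(-6) + 2^(-7) + 2^(-7) + 2^(-7)
    = 0.25 + 0.125 + 0.125 + 0.03125 + 0.015625 + 0.0078125 + 0.0078125 + 0.0078125
    = 73/128 = 0.5703125
Since 0.5703125 <= 1, Kraft's inequality IS satisfied.
A prefix code with these lengths CAN exist.

Kraft sum = 0.5703125. Satisfied.


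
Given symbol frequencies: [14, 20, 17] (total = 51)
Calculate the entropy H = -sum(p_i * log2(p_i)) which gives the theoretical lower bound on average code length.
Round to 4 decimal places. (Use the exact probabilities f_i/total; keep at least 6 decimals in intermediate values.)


Per-symbol terms -p_i * log2(p_i) with p_i = f_i/51:
  p = 14/51 = 0.274510: log2(p) = -1.865070, -p*log2(p) = 0.511980
  p = 20/51 = 0.392157: log2(p) = -1.350497, -p*log2(p) = 0.529607
  p = 17/51 = 0.333333: log2(p) = -1.584963, -p*log2(p) = 0.528321
H = 0.511980 + 0.529607 + 0.528321 = 1.569908

H = 1.5699 bits/symbol


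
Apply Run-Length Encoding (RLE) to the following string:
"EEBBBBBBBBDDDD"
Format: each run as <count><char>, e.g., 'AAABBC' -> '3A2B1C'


Scanning runs left to right:
  i=0: run of 'E' x 2 -> '2E'
  i=2: run of 'B' x 8 -> '8B'
  i=10: run of 'D' x 4 -> '4D'

RLE = 2E8B4D


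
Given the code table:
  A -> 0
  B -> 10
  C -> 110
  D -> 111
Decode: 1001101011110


Decoding:
10 -> B
0 -> A
110 -> C
10 -> B
111 -> D
10 -> B


Result: BACBDB


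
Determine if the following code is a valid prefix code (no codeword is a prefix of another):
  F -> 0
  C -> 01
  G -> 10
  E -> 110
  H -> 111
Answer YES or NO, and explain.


Checking each pair (does one codeword prefix another?):
  F='0' vs C='01': prefix -- VIOLATION

NO -- this is NOT a valid prefix code. F (0) is a prefix of C (01).


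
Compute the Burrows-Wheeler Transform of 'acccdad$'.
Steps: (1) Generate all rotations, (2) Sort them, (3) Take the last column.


Rotations (sorted):
  0: $acccdad -> last char: d
  1: acccdad$ -> last char: $
  2: ad$acccd -> last char: d
  3: cccdad$a -> last char: a
  4: ccdad$ac -> last char: c
  5: cdad$acc -> last char: c
  6: d$acccda -> last char: a
  7: dad$accc -> last char: c


BWT = d$daccac


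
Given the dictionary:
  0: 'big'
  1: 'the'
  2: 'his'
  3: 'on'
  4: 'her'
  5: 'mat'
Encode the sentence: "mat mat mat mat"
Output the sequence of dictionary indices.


Look up each word in the dictionary:
  'mat' -> 5
  'mat' -> 5
  'mat' -> 5
  'mat' -> 5

Encoded: [5, 5, 5, 5]


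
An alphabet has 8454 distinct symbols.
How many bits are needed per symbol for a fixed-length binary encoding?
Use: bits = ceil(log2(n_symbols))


log2(8454) = 13.0454
Bracket: 2^13 = 8192 < 8454 <= 2^14 = 16384
So ceil(log2(8454)) = 14

bits = ceil(log2(8454)) = ceil(13.0454) = 14 bits


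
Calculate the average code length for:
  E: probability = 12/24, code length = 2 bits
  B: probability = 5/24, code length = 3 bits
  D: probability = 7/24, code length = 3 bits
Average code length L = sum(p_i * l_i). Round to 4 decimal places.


Weighted contributions p_i * l_i:
  E: (12/24) * 2 = 24/24
  B: (5/24) * 3 = 15/24
  D: (7/24) * 3 = 21/24
Sum = (24 + 15 + 21)/24 = 60/24

L = 60/24 = 2.5000 bits/symbol


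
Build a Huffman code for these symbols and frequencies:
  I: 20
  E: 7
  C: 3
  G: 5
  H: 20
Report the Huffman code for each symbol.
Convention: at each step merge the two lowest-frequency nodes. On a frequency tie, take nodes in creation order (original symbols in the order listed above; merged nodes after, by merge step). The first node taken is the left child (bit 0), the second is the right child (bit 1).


Huffman tree construction:
Step 1: Merge C(3) + G(5) = 8
Step 2: Merge E(7) + (C+G)(8) = 15
Step 3: Merge (E+(C+G))(15) + I(20) = 35
Step 4: Merge H(20) + ((E+(C+G))+I)(35) = 55
Read each symbol's code off the tree from the root (left child = 0, right child = 1).

Codes:
  I: 11 (length 2)
  E: 100 (length 3)
  C: 1010 (length 4)
  G: 1011 (length 4)
  H: 0 (length 1)
Average code length: 113/55 = 2.0545 bits/symbol


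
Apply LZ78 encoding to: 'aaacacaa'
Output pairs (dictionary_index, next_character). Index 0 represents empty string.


LZ78 encoding steps:
Dictionary: {0: ''}
Step 1: w='' (idx 0), next='a' -> output (0, 'a'), add 'a' as idx 1
Step 2: w='a' (idx 1), next='a' -> output (1, 'a'), add 'aa' as idx 2
Step 3: w='' (idx 0), next='c' -> output (0, 'c'), add 'c' as idx 3
Step 4: w='a' (idx 1), next='c' -> output (1, 'c'), add 'ac' as idx 4
Step 5: w='aa' (idx 2), end of input -> output (2, '')


Encoded: [(0, 'a'), (1, 'a'), (0, 'c'), (1, 'c'), (2, '')]


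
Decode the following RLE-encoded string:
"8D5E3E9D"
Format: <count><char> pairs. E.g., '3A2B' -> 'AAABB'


Expanding each <count><char> pair:
  8D -> 'DDDDDDDD'
  5E -> 'EEEEE'
  3E -> 'EEE'
  9D -> 'DDDDDDDDD'

Decoded = DDDDDDDDEEEEEEEEDDDDDDDDD


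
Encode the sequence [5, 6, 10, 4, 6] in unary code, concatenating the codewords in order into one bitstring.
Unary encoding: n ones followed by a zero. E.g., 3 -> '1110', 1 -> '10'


Encode each number as n ones followed by a terminating 0:
  5 -> 111110 (6 bits)
  6 -> 1111110 (7 bits)
  10 -> 11111111110 (11 bits)
  4 -> 11110 (5 bits)
  6 -> 1111110 (7 bits)
Total length = 6 + 7 + 11 + 5 + 7 = 36 bits.

Unary([5, 6, 10, 4, 6]) = 111110111111011111111110111101111110 (36 bits)


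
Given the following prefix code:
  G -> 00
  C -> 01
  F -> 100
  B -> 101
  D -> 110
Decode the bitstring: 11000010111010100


Decoding step by step:
Bits 110 -> D
Bits 00 -> G
Bits 01 -> C
Bits 01 -> C
Bits 110 -> D
Bits 101 -> B
Bits 00 -> G


Decoded message: DGCCDBG


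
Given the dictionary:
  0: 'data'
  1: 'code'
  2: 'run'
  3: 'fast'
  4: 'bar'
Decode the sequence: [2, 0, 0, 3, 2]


Look up each index in the dictionary:
  2 -> 'run'
  0 -> 'data'
  0 -> 'data'
  3 -> 'fast'
  2 -> 'run'

Decoded: "run data data fast run"


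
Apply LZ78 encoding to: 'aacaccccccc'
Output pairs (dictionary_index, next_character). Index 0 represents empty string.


LZ78 encoding steps:
Dictionary: {0: ''}
Step 1: w='' (idx 0), next='a' -> output (0, 'a'), add 'a' as idx 1
Step 2: w='a' (idx 1), next='c' -> output (1, 'c'), add 'ac' as idx 2
Step 3: w='ac' (idx 2), next='c' -> output (2, 'c'), add 'acc' as idx 3
Step 4: w='' (idx 0), next='c' -> output (0, 'c'), add 'c' as idx 4
Step 5: w='c' (idx 4), next='c' -> output (4, 'c'), add 'cc' as idx 5
Step 6: w='cc' (idx 5), end of input -> output (5, '')


Encoded: [(0, 'a'), (1, 'c'), (2, 'c'), (0, 'c'), (4, 'c'), (5, '')]


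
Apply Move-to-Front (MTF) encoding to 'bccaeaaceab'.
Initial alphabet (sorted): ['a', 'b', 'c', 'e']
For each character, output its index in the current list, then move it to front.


MTF encoding:
'b': index 1 in ['a', 'b', 'c', 'e'] -> ['b', 'a', 'c', 'e']
'c': index 2 in ['b', 'a', 'c', 'e'] -> ['c', 'b', 'a', 'e']
'c': index 0 in ['c', 'b', 'a', 'e'] -> ['c', 'b', 'a', 'e']
'a': index 2 in ['c', 'b', 'a', 'e'] -> ['a', 'c', 'b', 'e']
'e': index 3 in ['a', 'c', 'b', 'e'] -> ['e', 'a', 'c', 'b']
'a': index 1 in ['e', 'a', 'c', 'b'] -> ['a', 'e', 'c', 'b']
'a': index 0 in ['a', 'e', 'c', 'b'] -> ['a', 'e', 'c', 'b']
'c': index 2 in ['a', 'e', 'c', 'b'] -> ['c', 'a', 'e', 'b']
'e': index 2 in ['c', 'a', 'e', 'b'] -> ['e', 'c', 'a', 'b']
'a': index 2 in ['e', 'c', 'a', 'b'] -> ['a', 'e', 'c', 'b']
'b': index 3 in ['a', 'e', 'c', 'b'] -> ['b', 'a', 'e', 'c']


Output: [1, 2, 0, 2, 3, 1, 0, 2, 2, 2, 3]


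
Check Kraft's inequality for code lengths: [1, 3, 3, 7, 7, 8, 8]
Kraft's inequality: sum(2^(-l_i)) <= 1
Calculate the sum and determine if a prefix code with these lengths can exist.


Sum = 2^(-1) + 2^(-3) + 2^(-3) + 2^(-7) + 2^(-7) + 2^(-8) + 2^(-8)
    = 0.5 + 0.125 + 0.125 + 0.0078125 + 0.0078125 + 0.00390625 + 0.00390625
    = 198/256 = 0.7734375
Since 0.7734375 <= 1, Kraft's inequality IS satisfied.
A prefix code with these lengths CAN exist.

Kraft sum = 0.7734375. Satisfied.


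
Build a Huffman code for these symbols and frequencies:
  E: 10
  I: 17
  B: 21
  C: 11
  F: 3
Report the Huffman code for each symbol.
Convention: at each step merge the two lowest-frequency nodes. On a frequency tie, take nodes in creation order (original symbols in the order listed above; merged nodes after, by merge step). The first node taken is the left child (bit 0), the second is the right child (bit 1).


Huffman tree construction:
Step 1: Merge F(3) + E(10) = 13
Step 2: Merge C(11) + (F+E)(13) = 24
Step 3: Merge I(17) + B(21) = 38
Step 4: Merge (C+(F+E))(24) + (I+B)(38) = 62
Read each symbol's code off the tree from the root (left child = 0, right child = 1).

Codes:
  E: 011 (length 3)
  I: 10 (length 2)
  B: 11 (length 2)
  C: 00 (length 2)
  F: 010 (length 3)
Average code length: 137/62 = 2.2097 bits/symbol


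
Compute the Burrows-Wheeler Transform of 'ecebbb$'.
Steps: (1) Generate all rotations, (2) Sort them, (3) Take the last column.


Rotations (sorted):
  0: $ecebbb -> last char: b
  1: b$ecebb -> last char: b
  2: bb$eceb -> last char: b
  3: bbb$ece -> last char: e
  4: cebbb$e -> last char: e
  5: ebbb$ec -> last char: c
  6: ecebbb$ -> last char: $


BWT = bbbeec$


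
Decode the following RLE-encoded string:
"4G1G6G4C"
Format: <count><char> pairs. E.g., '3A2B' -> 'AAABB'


Expanding each <count><char> pair:
  4G -> 'GGGG'
  1G -> 'G'
  6G -> 'GGGGGG'
  4C -> 'CCCC'

Decoded = GGGGGGGGGGGCCCC


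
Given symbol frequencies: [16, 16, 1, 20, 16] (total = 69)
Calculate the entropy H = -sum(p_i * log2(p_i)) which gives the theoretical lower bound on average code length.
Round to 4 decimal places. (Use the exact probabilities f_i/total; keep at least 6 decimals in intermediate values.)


Per-symbol terms -p_i * log2(p_i) with p_i = f_i/69:
  p = 16/69 = 0.231884: log2(p) = -2.108524, -p*log2(p) = 0.488933
  p = 16/69 = 0.231884: log2(p) = -2.108524, -p*log2(p) = 0.488933
  p = 1/69 = 0.014493: log2(p) = -6.108524, -p*log2(p) = 0.088529
  p = 20/69 = 0.289855: log2(p) = -1.786596, -p*log2(p) = 0.517854
  p = 16/69 = 0.231884: log2(p) = -2.108524, -p*log2(p) = 0.488933
H = 0.488933 + 0.488933 + 0.088529 + 0.517854 + 0.488933 = 2.073182

H = 2.0732 bits/symbol


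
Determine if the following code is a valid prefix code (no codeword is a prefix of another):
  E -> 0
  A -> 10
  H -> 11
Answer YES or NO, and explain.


Checking each pair (does one codeword prefix another?):
  E='0' vs A='10': no prefix
  E='0' vs H='11': no prefix
  A='10' vs E='0': no prefix
  A='10' vs H='11': no prefix
  H='11' vs E='0': no prefix
  H='11' vs A='10': no prefix
No violation found over all pairs.

YES -- this is a valid prefix code. No codeword is a prefix of any other codeword.


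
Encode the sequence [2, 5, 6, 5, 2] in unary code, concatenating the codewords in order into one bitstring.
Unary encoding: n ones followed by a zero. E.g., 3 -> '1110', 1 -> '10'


Encode each number as n ones followed by a terminating 0:
  2 -> 110 (3 bits)
  5 -> 111110 (6 bits)
  6 -> 1111110 (7 bits)
  5 -> 111110 (6 bits)
  2 -> 110 (3 bits)
Total length = 3 + 6 + 7 + 6 + 3 = 25 bits.

Unary([2, 5, 6, 5, 2]) = 1101111101111110111110110 (25 bits)


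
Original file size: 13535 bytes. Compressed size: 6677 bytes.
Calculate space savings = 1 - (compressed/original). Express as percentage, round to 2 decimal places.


ratio = compressed/original = 6677/13535 = 0.493314
savings = 1 - ratio = 1 - 0.493314 = 0.506686
as a percentage: 0.506686 * 100 = 50.67%

Space savings = 1 - 6677/13535 = 50.67%


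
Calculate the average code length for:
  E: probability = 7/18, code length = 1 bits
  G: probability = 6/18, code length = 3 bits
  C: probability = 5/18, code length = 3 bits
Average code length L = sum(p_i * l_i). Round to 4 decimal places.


Weighted contributions p_i * l_i:
  E: (7/18) * 1 = 7/18
  G: (6/18) * 3 = 18/18
  C: (5/18) * 3 = 15/18
Sum = (7 + 18 + 15)/18 = 40/18

L = 40/18 = 2.2222 bits/symbol


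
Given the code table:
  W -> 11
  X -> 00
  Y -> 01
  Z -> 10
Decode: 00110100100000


Decoding:
00 -> X
11 -> W
01 -> Y
00 -> X
10 -> Z
00 -> X
00 -> X


Result: XWYXZXX


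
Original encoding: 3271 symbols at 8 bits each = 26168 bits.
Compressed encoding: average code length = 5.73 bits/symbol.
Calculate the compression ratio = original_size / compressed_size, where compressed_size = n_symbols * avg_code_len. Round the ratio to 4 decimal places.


original_size = n_symbols * orig_bits = 3271 * 8 = 26168 bits
compressed_size = n_symbols * avg_code_len = 3271 * 5.73 = 18742.83 bits
ratio = original_size / compressed_size = 26168 / 18742.83 = 1.3962

Compression ratio = 1.3962


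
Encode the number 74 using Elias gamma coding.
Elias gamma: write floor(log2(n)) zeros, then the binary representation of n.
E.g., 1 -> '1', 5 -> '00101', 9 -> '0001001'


num_bits = floor(log2(74)) + 1 = 7
leading_zeros = num_bits - 1 = 6
binary(74) = 1001010

Elias gamma(74) = '000000' + '1001010' = 0000001001010 (13 bits)


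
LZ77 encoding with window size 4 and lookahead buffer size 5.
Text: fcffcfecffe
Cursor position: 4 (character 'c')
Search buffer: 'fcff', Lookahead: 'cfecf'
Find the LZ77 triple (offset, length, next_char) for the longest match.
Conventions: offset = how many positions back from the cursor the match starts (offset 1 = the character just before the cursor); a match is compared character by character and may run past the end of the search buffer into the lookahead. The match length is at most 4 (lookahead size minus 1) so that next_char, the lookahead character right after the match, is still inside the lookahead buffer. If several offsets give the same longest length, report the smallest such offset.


Try each offset into the search buffer:
  offset=1 (pos 3, char 'f'): match length 0
  offset=2 (pos 2, char 'f'): match length 0
  offset=3 (pos 1, char 'c'): match length 2
  offset=4 (pos 0, char 'f'): match length 0
Longest match has length 2 at offset 3.
next_char = character at position 4 + 2 = 6 -> 'e'

Best match: offset=3, length=2 (matching 'cf' starting at position 1)
LZ77 triple: (3, 2, 'e')


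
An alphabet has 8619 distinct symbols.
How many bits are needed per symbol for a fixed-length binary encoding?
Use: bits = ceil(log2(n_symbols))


log2(8619) = 13.0733
Bracket: 2^13 = 8192 < 8619 <= 2^14 = 16384
So ceil(log2(8619)) = 14

bits = ceil(log2(8619)) = ceil(13.0733) = 14 bits


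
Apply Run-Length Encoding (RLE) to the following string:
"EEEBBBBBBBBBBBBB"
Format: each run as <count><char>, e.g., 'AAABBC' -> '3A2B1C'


Scanning runs left to right:
  i=0: run of 'E' x 3 -> '3E'
  i=3: run of 'B' x 13 -> '13B'

RLE = 3E13B


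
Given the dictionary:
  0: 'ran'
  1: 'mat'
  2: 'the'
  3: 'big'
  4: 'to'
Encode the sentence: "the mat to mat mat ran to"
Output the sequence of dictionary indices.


Look up each word in the dictionary:
  'the' -> 2
  'mat' -> 1
  'to' -> 4
  'mat' -> 1
  'mat' -> 1
  'ran' -> 0
  'to' -> 4

Encoded: [2, 1, 4, 1, 1, 0, 4]


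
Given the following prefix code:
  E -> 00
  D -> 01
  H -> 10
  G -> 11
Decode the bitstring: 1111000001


Decoding step by step:
Bits 11 -> G
Bits 11 -> G
Bits 00 -> E
Bits 00 -> E
Bits 01 -> D


Decoded message: GGEED


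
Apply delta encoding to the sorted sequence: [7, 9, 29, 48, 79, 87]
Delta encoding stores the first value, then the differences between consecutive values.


First value: 7
Deltas:
  9 - 7 = 2
  29 - 9 = 20
  48 - 29 = 19
  79 - 48 = 31
  87 - 79 = 8


Delta encoded: [7, 2, 20, 19, 31, 8]


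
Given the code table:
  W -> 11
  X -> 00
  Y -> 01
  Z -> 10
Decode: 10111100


Decoding:
10 -> Z
11 -> W
11 -> W
00 -> X


Result: ZWWX
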